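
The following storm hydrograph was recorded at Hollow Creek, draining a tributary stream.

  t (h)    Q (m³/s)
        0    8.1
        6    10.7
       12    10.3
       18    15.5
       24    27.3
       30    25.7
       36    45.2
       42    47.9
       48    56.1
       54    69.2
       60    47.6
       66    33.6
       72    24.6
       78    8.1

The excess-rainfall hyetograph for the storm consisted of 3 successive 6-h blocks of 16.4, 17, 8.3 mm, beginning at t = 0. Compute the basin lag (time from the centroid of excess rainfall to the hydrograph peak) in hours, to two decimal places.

Centroid of excess rainfall: t_c = Σ P_i·t̄_i / ΣP_i = 7.8345 h (block centres at 3, 9, 15 h).
Hydrograph peak occurs at t = 54 h, so basin lag t_L = 54 − 7.8345 = 46.17 h.

t_L ≈ 46.17 h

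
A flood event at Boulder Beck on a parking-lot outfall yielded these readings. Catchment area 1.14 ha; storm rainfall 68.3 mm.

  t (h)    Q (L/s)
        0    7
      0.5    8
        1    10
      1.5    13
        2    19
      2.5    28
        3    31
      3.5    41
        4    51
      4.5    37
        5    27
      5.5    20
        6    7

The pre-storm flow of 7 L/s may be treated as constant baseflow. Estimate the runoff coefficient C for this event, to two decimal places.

ΣQ_DR = 208.0 L/s; V = ΣQ_DR·Δt = 3.744 × 10^5 L.
Runoff depth d = V / A = 32.84 mm.
C = d / P = 32.84 / 68.3 = 0.48.

C ≈ 0.48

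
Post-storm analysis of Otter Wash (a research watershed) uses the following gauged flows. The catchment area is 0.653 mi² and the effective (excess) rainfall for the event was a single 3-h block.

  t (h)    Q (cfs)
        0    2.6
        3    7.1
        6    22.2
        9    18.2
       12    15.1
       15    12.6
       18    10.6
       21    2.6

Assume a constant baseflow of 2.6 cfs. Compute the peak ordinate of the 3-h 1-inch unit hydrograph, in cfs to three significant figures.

U_p ≈ 39.2 cfs

Direct runoff: 0.0, 4.5, 19.6, 15.6, 12.5, 10.0, 8.0, 0.0 cfs; ΣQ_DR = 70.20 cfs, peak = 19.6 cfs.
Runoff depth d = ΣQ_DR·Δt / A = 70.20 × 10800 / (0.653 mi²) = 0.4998 in.
The 1-inch UH is the DRH scaled by (1 in)/d, so U_p = 19.6 × 1/0.4998 = 39.2 cfs.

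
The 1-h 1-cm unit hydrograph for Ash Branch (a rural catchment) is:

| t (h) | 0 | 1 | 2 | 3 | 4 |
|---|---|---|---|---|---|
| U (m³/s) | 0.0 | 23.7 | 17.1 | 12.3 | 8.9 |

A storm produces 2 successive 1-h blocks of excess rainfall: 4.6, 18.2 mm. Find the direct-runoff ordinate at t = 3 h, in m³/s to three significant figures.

Q ≈ 36.8 m³/s

By discrete convolution, Q_j = Σ (P_i / 10 mm) · U_{j−i}.
At t = 3 h (j=3): Q = (4.6/10)·12.3 + (18.2/10)·17.1 = 36.8 m³/s.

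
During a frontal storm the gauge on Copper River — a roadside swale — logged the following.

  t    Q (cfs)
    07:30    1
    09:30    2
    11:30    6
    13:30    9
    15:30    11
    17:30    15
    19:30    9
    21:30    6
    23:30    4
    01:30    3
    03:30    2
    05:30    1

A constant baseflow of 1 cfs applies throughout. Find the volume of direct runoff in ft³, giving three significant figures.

V ≈ 4.10 × 10^5 ft³

Direct-runoff ordinates (Q − Q_b): 0.0, 1.0, 5.0, 8.0, 10.0, 14.0, 8.0, 5.0, 3.0, 2.0, 1.0, 0.0 cfs.
ΣQ_DR = 57.00 cfs.
With Δt = 2 h = 7200 s, V = ΣQ_DR · Δt = 57.00 × 7200 = 4.10 × 10^5 ft³.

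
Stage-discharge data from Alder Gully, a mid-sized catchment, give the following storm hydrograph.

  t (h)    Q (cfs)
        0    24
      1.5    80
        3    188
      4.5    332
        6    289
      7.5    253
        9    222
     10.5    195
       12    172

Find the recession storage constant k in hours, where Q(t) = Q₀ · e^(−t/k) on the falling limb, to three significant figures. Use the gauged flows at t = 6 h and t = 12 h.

On the falling limb, Q drops from 289 to 172 cfs between t = 6 h and t = 12 h (Δt = 6 h).
k = −Δt / ln(Q₂/Q₁) = −6 / ln(172/289) = 11.6 h.

k ≈ 11.6 h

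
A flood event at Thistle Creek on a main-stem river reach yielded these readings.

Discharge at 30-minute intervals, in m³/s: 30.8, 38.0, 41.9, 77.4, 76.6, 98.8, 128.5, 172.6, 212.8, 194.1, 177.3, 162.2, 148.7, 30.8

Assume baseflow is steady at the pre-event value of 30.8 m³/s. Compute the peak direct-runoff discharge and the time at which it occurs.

Subtracting baseflow gives direct-runoff ordinates: 0.0, 7.2, 11.1, 46.6, 45.8, 68.0, 97.7, 141.8, 182.0, 163.3, 146.5, 131.4, 117.9, 0.0 m³/s.
The maximum is 182.0 m³/s, occurring at the reading for t = 4 h.

Q_p = 182.0 m³/s at t = 4 h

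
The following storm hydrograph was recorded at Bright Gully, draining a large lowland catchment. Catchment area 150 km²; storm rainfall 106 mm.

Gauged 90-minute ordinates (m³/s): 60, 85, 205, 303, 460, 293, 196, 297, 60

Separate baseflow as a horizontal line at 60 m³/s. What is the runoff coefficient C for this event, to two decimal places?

C ≈ 0.48

ΣQ_DR = 1419 m³/s; V = ΣQ_DR·Δt = 7.663 × 10^6 m³.
Runoff depth d = V / A = 51.08 mm.
C = d / P = 51.08 / 106 = 0.48.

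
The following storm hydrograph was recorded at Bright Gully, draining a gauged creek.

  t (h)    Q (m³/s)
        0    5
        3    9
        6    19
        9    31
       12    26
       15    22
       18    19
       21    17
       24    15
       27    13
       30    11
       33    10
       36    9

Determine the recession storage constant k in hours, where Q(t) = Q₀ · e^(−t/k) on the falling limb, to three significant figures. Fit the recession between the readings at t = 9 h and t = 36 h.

k ≈ 21.8 h

On the falling limb, Q drops from 31 to 9 m³/s between t = 9 h and t = 36 h (Δt = 27 h).
k = −Δt / ln(Q₂/Q₁) = −27 / ln(9/31) = 21.8 h.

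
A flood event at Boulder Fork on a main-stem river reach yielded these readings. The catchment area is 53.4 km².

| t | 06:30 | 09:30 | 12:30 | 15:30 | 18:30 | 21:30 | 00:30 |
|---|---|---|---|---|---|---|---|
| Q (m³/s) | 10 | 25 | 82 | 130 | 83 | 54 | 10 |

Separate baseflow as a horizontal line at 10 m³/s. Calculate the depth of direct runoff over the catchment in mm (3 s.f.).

Direct runoff: 0.0, 15.0, 72.0, 120.0, 73.0, 44.0, 0.0 m³/s; ΣQ_DR = 324.0 m³/s.
V = ΣQ_DR · Δt = 324.0 × 10800 s = 3.499 × 10^6 m³.
Over A = 53.4 km², depth = V / A = 65.5 mm.

d ≈ 65.5 mm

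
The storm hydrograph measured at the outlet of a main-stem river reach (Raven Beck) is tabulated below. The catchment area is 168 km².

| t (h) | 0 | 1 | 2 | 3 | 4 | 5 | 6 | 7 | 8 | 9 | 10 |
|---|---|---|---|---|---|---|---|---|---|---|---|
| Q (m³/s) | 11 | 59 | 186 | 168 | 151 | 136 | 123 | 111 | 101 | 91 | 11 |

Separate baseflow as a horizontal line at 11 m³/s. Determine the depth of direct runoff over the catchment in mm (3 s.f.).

Direct runoff: 0.0, 48.0, 175.0, 157.0, 140.0, 125.0, 112.0, 100.0, 90.0, 80.0, 0.0 m³/s; ΣQ_DR = 1027 m³/s.
V = ΣQ_DR · Δt = 1027 × 3600 s = 3.697 × 10^6 m³.
Over A = 168 km², depth = V / A = 22.0 mm.

d ≈ 22.0 mm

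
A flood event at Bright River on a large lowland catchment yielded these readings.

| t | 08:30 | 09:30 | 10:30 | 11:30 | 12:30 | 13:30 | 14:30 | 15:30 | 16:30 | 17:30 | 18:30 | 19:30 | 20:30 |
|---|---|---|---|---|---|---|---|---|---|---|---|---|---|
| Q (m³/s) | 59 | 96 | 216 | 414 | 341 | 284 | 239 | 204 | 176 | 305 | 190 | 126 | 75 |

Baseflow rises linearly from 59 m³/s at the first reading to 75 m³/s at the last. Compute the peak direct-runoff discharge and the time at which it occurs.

Q_p = 351.00 m³/s at t = 11:30

Subtracting baseflow gives direct-runoff ordinates: 0.00, 35.67, 154.33, 351.00, 276.67, 218.33, 172.00, 135.67, 106.33, 234.00, 117.67, 52.33, 0.00 m³/s.
The maximum is 351.00 m³/s, occurring at the reading for t = 11:30.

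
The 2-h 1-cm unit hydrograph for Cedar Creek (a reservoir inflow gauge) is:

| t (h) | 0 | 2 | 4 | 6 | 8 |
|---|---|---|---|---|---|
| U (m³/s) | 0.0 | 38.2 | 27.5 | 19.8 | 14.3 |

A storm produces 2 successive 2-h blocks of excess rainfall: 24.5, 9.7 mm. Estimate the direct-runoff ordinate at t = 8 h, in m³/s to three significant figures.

Q ≈ 54.2 m³/s

By discrete convolution, Q_j = Σ (P_i / 10 mm) · U_{j−i}.
At t = 8 h (j=4): Q = (24.5/10)·14.3 + (9.7/10)·19.8 = 54.2 m³/s.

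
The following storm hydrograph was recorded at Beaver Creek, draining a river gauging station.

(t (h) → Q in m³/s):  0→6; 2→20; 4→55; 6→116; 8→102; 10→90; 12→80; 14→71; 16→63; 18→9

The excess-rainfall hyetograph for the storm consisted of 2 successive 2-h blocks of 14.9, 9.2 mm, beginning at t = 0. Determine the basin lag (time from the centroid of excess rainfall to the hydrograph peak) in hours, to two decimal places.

Centroid of excess rainfall: t_c = Σ P_i·t̄_i / ΣP_i = 1.7635 h (block centres at 1, 3 h).
Hydrograph peak occurs at t = 6 h, so basin lag t_L = 6 − 1.7635 = 4.24 h.

t_L ≈ 4.24 h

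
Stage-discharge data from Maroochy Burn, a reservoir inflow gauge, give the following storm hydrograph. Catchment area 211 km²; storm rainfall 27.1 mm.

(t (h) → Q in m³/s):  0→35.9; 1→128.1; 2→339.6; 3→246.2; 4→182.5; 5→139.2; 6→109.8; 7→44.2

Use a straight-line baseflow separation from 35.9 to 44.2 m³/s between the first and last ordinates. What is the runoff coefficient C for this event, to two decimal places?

C ≈ 0.57

ΣQ_DR = 905.1 m³/s; V = ΣQ_DR·Δt = 3.258 × 10^6 m³.
Runoff depth d = V / A = 15.44 mm.
C = d / P = 15.44 / 27.1 = 0.57.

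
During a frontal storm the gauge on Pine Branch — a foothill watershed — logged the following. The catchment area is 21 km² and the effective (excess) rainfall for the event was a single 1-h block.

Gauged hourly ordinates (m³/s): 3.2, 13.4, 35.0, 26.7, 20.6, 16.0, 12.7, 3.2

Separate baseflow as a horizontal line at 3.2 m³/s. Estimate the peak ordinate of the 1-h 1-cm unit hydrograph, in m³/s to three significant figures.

U_p ≈ 17.6 m³/s

Direct runoff: 0.0, 10.2, 31.8, 23.5, 17.4, 12.8, 9.5, 0.0 m³/s; ΣQ_DR = 105.2 m³/s, peak = 31.8 m³/s.
Runoff depth d = ΣQ_DR·Δt / A = 105.2 × 3600 / (21 km²) = 18.03 mm.
The 1-cm UH is the DRH scaled by (10 mm)/d, so U_p = 31.8 × 10/18.03 = 17.6 m³/s.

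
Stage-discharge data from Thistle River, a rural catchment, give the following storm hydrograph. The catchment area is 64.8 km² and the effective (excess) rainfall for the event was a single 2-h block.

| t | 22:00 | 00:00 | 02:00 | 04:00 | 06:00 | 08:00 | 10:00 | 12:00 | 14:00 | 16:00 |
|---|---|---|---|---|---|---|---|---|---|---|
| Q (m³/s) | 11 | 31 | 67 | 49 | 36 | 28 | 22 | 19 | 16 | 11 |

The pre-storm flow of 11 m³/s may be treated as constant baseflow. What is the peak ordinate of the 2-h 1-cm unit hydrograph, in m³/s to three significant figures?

U_p ≈ 28.0 m³/s

Direct runoff: 0.0, 20.0, 56.0, 38.0, 25.0, 17.0, 11.0, 8.0, 5.0, 0.0 m³/s; ΣQ_DR = 180.0 m³/s, peak = 56.0 m³/s.
Runoff depth d = ΣQ_DR·Δt / A = 180.0 × 7200 / (64.8 km²) = 20.00 mm.
The 1-cm UH is the DRH scaled by (10 mm)/d, so U_p = 56.0 × 10/20.00 = 28.0 m³/s.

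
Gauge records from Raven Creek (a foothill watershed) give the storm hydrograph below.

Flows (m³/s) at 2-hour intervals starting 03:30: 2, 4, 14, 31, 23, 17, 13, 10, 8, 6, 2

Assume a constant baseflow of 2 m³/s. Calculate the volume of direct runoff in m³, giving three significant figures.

Direct-runoff ordinates (Q − Q_b): 0.0, 2.0, 12.0, 29.0, 21.0, 15.0, 11.0, 8.0, 6.0, 4.0, 0.0 m³/s.
ΣQ_DR = 108.0 m³/s.
With Δt = 2 h = 7200 s, V = ΣQ_DR · Δt = 108.0 × 7200 = 7.78 × 10^5 m³.

V ≈ 7.78 × 10^5 m³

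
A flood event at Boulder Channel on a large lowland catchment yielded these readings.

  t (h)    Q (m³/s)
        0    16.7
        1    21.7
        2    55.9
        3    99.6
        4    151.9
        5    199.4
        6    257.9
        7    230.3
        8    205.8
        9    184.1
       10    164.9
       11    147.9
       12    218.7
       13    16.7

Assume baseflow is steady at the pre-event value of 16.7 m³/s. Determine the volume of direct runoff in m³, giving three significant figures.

V ≈ 6.26 × 10^6 m³

Direct-runoff ordinates (Q − Q_b): 0.0, 5.0, 39.2, 82.9, 135.2, 182.7, 241.2, 213.6, 189.1, 167.4, 148.2, 131.2, 202.0, 0.0 m³/s.
ΣQ_DR = 1738 m³/s.
With Δt = 1 h = 3600 s, V = ΣQ_DR · Δt = 1738 × 3600 = 6.26 × 10^6 m³.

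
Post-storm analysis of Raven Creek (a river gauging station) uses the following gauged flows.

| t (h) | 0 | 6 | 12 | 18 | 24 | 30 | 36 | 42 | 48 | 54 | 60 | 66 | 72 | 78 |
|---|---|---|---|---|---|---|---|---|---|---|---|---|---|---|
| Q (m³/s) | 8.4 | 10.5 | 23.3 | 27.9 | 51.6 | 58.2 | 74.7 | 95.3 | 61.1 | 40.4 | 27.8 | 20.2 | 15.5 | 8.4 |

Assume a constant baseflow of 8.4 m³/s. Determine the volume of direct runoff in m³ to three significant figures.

V ≈ 8.76 × 10^6 m³

Direct-runoff ordinates (Q − Q_b): 0.0, 2.1, 14.9, 19.5, 43.2, 49.8, 66.3, 86.9, 52.7, 32.0, 19.4, 11.8, 7.1, 0.0 m³/s.
ΣQ_DR = 405.7 m³/s.
With Δt = 6 h = 21600 s, V = ΣQ_DR · Δt = 405.7 × 21600 = 8.76 × 10^6 m³.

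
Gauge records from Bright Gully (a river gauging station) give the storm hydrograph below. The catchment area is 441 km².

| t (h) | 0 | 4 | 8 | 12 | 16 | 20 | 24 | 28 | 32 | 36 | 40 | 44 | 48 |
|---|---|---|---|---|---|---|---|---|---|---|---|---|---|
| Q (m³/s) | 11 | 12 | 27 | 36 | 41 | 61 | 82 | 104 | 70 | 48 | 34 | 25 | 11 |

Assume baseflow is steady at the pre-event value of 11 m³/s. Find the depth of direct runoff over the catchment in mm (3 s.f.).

Direct runoff: 0.0, 1.0, 16.0, 25.0, 30.0, 50.0, 71.0, 93.0, 59.0, 37.0, 23.0, 14.0, 0.0 m³/s; ΣQ_DR = 419.0 m³/s.
V = ΣQ_DR · Δt = 419.0 × 14400 s = 6.034 × 10^6 m³.
Over A = 441 km², depth = V / A = 13.7 mm.

d ≈ 13.7 mm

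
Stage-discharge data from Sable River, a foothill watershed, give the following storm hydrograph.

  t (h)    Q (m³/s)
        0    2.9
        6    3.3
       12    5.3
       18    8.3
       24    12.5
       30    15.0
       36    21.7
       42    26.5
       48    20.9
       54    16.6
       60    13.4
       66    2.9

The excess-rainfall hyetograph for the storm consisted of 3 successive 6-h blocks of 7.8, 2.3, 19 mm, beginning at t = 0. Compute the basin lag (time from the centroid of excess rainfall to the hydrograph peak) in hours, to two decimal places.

Centroid of excess rainfall: t_c = Σ P_i·t̄_i / ΣP_i = 11.3093 h (block centres at 3, 9, 15 h).
Hydrograph peak occurs at t = 42 h, so basin lag t_L = 42 − 11.3093 = 30.69 h.

t_L ≈ 30.69 h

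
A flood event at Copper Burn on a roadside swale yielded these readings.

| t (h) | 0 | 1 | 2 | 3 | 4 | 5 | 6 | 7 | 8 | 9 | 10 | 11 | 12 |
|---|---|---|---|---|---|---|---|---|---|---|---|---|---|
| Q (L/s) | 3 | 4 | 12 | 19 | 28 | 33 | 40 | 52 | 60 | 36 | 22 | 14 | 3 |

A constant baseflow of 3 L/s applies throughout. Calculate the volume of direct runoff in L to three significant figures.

Direct-runoff ordinates (Q − Q_b): 0.0, 1.0, 9.0, 16.0, 25.0, 30.0, 37.0, 49.0, 57.0, 33.0, 19.0, 11.0, 0.0 L/s.
ΣQ_DR = 287.0 L/s.
With Δt = 1 h = 3600 s, V = ΣQ_DR · Δt = 287.0 × 3600 = 1.03 × 10^6 L.

V ≈ 1.03 × 10^6 L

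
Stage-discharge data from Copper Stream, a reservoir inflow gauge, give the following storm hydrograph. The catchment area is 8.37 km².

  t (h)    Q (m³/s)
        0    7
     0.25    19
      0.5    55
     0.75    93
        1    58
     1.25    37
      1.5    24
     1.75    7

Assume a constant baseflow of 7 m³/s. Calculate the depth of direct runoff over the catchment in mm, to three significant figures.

d ≈ 26.2 mm

Direct runoff: 0.0, 12.0, 48.0, 86.0, 51.0, 30.0, 17.0, 0.0 m³/s; ΣQ_DR = 244.0 m³/s.
V = ΣQ_DR · Δt = 244.0 × 900 s = 2.196 × 10^5 m³.
Over A = 8.37 km², depth = V / A = 26.2 mm.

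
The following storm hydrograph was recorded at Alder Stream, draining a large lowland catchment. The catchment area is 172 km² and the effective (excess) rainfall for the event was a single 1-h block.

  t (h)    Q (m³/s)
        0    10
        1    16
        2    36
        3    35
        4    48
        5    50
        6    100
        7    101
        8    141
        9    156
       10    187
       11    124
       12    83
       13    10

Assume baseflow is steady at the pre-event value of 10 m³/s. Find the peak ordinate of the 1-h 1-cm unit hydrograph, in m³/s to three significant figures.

U_p ≈ 88.4 m³/s

Direct runoff: 0.0, 6.0, 26.0, 25.0, 38.0, 40.0, 90.0, 91.0, 131.0, 146.0, 177.0, 114.0, 73.0, 0.0 m³/s; ΣQ_DR = 957.0 m³/s, peak = 177.0 m³/s.
Runoff depth d = ΣQ_DR·Δt / A = 957.0 × 3600 / (172 km²) = 20.03 mm.
The 1-cm UH is the DRH scaled by (10 mm)/d, so U_p = 177.0 × 10/20.03 = 88.4 m³/s.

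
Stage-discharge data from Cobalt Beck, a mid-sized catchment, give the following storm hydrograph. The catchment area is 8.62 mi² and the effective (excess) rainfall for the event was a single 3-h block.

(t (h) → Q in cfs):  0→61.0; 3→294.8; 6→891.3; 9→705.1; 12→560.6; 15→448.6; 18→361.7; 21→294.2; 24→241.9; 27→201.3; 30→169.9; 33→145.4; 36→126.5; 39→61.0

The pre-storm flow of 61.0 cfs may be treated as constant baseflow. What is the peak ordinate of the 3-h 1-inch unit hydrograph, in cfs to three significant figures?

U_p ≈ 415 cfs

Direct runoff: 0.0, 233.8, 830.3, 644.1, 499.6, 387.6, 300.7, 233.2, 180.9, 140.3, 108.9, 84.4, 65.5, 0.0 cfs; ΣQ_DR = 3709 cfs, peak = 830.3 cfs.
Runoff depth d = ΣQ_DR·Δt / A = 3709 × 10800 / (8.62 mi²) = 2.000 in.
The 1-inch UH is the DRH scaled by (1 in)/d, so U_p = 830.3 × 1/2.000 = 415 cfs.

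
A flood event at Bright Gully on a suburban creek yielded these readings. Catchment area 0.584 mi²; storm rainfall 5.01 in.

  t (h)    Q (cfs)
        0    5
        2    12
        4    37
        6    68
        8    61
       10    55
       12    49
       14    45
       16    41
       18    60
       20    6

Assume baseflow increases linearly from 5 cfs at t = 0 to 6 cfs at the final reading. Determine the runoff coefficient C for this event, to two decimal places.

ΣQ_DR = 378.5 cfs; V = ΣQ_DR·Δt = 2.725 × 10^6 ft³.
Runoff depth d = V / A = 2.009 in.
C = d / P = 2.009 / 5.01 = 0.40.

C ≈ 0.40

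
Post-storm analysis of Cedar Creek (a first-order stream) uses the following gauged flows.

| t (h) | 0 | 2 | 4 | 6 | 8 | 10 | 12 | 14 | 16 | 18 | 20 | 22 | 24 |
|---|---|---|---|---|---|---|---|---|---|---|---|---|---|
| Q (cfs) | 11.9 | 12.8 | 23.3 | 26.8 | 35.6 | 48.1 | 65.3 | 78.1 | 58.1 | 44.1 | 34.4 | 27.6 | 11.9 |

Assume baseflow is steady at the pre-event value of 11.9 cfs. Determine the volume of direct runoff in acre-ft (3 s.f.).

V ≈ 53.4 acre-ft

Direct-runoff ordinates (Q − Q_b): 0.0, 0.9, 11.4, 14.9, 23.7, 36.2, 53.4, 66.2, 46.2, 32.2, 22.5, 15.7, 0.0 cfs.
ΣQ_DR = 323.3 cfs.
With Δt = 2 h = 7200 s, V = ΣQ_DR · Δt = 323.3 × 7200 = 2.33 × 10^6 ft³ = 53.4 acre-ft.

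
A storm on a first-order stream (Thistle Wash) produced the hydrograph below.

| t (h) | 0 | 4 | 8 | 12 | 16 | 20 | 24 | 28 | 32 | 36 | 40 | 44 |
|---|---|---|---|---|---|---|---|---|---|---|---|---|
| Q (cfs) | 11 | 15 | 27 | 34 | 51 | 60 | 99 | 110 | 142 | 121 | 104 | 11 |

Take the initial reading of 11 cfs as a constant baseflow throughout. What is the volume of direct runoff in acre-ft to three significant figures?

Direct-runoff ordinates (Q − Q_b): 0.0, 4.0, 16.0, 23.0, 40.0, 49.0, 88.0, 99.0, 131.0, 110.0, 93.0, 0.0 cfs.
ΣQ_DR = 653.0 cfs.
With Δt = 4 h = 14400 s, V = ΣQ_DR · Δt = 653.0 × 14400 = 9.40 × 10^6 ft³ = 216 acre-ft.

V ≈ 216 acre-ft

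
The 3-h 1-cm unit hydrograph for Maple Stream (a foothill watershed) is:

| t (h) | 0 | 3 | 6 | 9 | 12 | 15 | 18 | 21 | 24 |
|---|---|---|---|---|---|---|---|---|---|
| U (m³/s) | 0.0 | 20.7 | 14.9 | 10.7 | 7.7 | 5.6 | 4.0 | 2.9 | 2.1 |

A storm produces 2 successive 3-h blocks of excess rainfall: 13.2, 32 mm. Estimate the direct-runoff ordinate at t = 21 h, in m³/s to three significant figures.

By discrete convolution, Q_j = Σ (P_i / 10 mm) · U_{j−i}.
At t = 21 h (j=7): Q = (13.2/10)·2.9 + (32/10)·4.0 = 16.6 m³/s.

Q ≈ 16.6 m³/s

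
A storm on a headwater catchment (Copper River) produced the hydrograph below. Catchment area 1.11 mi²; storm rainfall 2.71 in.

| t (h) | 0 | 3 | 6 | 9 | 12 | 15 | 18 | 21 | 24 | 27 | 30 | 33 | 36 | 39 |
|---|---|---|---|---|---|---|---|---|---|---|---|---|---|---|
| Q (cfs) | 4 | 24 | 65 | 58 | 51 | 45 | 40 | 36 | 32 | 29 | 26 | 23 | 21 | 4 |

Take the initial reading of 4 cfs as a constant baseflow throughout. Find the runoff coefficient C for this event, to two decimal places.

C ≈ 0.62

ΣQ_DR = 402.0 cfs; V = ΣQ_DR·Δt = 4.342 × 10^6 ft³.
Runoff depth d = V / A = 1.684 in.
C = d / P = 1.684 / 2.71 = 0.62.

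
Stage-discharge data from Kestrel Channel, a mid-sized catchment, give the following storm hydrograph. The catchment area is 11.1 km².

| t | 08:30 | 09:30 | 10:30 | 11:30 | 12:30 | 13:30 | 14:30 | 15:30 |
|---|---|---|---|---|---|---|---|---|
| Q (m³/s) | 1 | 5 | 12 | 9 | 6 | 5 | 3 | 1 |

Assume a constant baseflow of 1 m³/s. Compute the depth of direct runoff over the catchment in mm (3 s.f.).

Direct runoff: 0.0, 4.0, 11.0, 8.0, 5.0, 4.0, 2.0, 0.0 m³/s; ΣQ_DR = 34.00 m³/s.
V = ΣQ_DR · Δt = 34.00 × 3600 s = 1.224 × 10^5 m³.
Over A = 11.1 km², depth = V / A = 11.0 mm.

d ≈ 11.0 mm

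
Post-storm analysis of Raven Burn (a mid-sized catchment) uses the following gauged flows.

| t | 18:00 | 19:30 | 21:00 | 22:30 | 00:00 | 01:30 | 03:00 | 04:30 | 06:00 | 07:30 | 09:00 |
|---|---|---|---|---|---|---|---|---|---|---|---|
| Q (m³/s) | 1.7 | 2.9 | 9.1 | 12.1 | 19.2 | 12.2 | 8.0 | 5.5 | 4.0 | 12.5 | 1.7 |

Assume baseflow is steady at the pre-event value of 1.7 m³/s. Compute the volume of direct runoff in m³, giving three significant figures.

V ≈ 3.79 × 10^5 m³

Direct-runoff ordinates (Q − Q_b): 0.0, 1.2, 7.4, 10.4, 17.5, 10.5, 6.3, 3.8, 2.3, 10.8, 0.0 m³/s.
ΣQ_DR = 70.20 m³/s.
With Δt = 1.5 h = 5400 s, V = ΣQ_DR · Δt = 70.20 × 5400 = 3.79 × 10^5 m³.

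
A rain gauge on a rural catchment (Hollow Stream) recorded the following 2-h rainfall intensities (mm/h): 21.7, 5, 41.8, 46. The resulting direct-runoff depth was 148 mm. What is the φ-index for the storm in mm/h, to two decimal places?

φ ≈ 11.83 mm/h

Only the 3 blocks with intensity above φ contribute runoff: 21.7, 41.8, 46 mm/h.
Σ(I−φ)·Δt = d  ⇒  (21.7+41.8+46 − 3φ)·2 = 148
φ = (109.5 − 148/2) / 3 = 11.83 mm/h.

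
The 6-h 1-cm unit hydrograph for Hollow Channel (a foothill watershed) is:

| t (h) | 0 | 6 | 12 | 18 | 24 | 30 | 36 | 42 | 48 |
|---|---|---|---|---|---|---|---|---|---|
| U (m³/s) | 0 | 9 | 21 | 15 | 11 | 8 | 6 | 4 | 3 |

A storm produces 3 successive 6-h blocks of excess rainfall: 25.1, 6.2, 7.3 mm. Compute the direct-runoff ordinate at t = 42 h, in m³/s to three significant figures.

By discrete convolution, Q_j = Σ (P_i / 10 mm) · U_{j−i}.
At t = 42 h (j=7): Q = (25.1/10)·4 + (6.2/10)·6 + (7.3/10)·8 = 19.6 m³/s.

Q ≈ 19.6 m³/s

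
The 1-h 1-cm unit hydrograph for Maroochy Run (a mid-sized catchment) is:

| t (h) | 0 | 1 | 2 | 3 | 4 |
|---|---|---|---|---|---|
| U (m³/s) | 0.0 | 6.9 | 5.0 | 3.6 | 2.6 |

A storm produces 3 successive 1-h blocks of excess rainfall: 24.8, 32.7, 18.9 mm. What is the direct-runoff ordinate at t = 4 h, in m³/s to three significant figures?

Q ≈ 27.7 m³/s

By discrete convolution, Q_j = Σ (P_i / 10 mm) · U_{j−i}.
At t = 4 h (j=4): Q = (24.8/10)·2.6 + (32.7/10)·3.6 + (18.9/10)·5.0 = 27.7 m³/s.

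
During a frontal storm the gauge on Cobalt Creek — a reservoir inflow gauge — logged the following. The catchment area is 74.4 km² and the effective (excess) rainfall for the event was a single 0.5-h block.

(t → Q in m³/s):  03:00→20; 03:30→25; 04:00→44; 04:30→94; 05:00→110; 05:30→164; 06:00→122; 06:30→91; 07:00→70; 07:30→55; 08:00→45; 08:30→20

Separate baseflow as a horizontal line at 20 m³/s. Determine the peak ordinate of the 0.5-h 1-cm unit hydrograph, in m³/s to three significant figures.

Direct runoff: 0.0, 5.0, 24.0, 74.0, 90.0, 144.0, 102.0, 71.0, 50.0, 35.0, 25.0, 0.0 m³/s; ΣQ_DR = 620.0 m³/s, peak = 144.0 m³/s.
Runoff depth d = ΣQ_DR·Δt / A = 620.0 × 1800 / (74.4 km²) = 15.00 mm.
The 1-cm UH is the DRH scaled by (10 mm)/d, so U_p = 144.0 × 10/15.00 = 96.0 m³/s.

U_p ≈ 96.0 m³/s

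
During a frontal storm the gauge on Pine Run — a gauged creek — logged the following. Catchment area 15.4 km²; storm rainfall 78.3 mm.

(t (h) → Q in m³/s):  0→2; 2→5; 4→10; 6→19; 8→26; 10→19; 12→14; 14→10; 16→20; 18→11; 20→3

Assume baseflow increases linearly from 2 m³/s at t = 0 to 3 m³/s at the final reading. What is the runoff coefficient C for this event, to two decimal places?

C ≈ 0.67

ΣQ_DR = 111.5 m³/s; V = ΣQ_DR·Δt = 8.028 × 10^5 m³.
Runoff depth d = V / A = 52.13 mm.
C = d / P = 52.13 / 78.3 = 0.67.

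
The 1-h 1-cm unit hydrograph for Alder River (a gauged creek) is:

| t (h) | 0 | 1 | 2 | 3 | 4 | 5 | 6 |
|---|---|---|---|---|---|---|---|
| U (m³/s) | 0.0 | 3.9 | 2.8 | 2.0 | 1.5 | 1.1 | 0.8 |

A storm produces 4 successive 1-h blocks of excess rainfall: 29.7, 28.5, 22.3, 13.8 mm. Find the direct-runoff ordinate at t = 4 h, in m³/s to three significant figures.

Q ≈ 21.8 m³/s

By discrete convolution, Q_j = Σ (P_i / 10 mm) · U_{j−i}.
At t = 4 h (j=4): Q = (29.7/10)·1.5 + (28.5/10)·2.0 + (22.3/10)·2.8 + (13.8/10)·3.9 = 21.8 m³/s.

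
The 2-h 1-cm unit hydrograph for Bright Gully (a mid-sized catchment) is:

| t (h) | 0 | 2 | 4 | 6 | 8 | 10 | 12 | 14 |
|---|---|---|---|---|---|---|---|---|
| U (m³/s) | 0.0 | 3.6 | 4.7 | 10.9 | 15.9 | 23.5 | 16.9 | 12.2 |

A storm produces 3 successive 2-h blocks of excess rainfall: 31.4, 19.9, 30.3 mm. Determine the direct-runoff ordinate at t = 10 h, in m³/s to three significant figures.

Q ≈ 138 m³/s

By discrete convolution, Q_j = Σ (P_i / 10 mm) · U_{j−i}.
At t = 10 h (j=5): Q = (31.4/10)·23.5 + (19.9/10)·15.9 + (30.3/10)·10.9 = 138 m³/s.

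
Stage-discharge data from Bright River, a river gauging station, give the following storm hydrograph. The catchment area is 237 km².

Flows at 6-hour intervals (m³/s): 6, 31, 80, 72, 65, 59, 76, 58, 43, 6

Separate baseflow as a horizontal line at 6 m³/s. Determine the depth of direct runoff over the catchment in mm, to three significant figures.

Direct runoff: 0.0, 25.0, 74.0, 66.0, 59.0, 53.0, 70.0, 52.0, 37.0, 0.0 m³/s; ΣQ_DR = 436.0 m³/s.
V = ΣQ_DR · Δt = 436.0 × 21600 s = 9.418 × 10^6 m³.
Over A = 237 km², depth = V / A = 39.7 mm.

d ≈ 39.7 mm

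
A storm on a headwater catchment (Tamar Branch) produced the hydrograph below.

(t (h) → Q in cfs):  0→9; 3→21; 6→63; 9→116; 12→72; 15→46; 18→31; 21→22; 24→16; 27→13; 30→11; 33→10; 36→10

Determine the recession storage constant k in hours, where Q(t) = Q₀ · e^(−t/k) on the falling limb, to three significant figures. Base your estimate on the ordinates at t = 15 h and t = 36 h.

On the falling limb, Q drops from 46 to 10 cfs between t = 15 h and t = 36 h (Δt = 21 h).
k = −Δt / ln(Q₂/Q₁) = −21 / ln(10/46) = 13.8 h.

k ≈ 13.8 h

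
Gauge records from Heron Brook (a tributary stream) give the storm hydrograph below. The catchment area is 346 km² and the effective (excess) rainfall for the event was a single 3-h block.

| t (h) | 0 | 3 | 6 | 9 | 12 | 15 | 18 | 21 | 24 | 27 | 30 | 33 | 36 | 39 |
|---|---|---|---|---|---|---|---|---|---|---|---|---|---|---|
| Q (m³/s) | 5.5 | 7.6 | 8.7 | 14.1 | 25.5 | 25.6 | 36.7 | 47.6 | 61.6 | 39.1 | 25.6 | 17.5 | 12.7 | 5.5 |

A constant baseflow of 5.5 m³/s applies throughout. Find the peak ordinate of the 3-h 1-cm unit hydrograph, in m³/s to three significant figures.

Direct runoff: 0.0, 2.1, 3.2, 8.6, 20.0, 20.1, 31.2, 42.1, 56.1, 33.6, 20.1, 12.0, 7.2, 0.0 m³/s; ΣQ_DR = 256.3 m³/s, peak = 56.1 m³/s.
Runoff depth d = ΣQ_DR·Δt / A = 256.3 × 10800 / (346 km²) = 8.000 mm.
The 1-cm UH is the DRH scaled by (10 mm)/d, so U_p = 56.1 × 10/8.000 = 70.1 m³/s.

U_p ≈ 70.1 m³/s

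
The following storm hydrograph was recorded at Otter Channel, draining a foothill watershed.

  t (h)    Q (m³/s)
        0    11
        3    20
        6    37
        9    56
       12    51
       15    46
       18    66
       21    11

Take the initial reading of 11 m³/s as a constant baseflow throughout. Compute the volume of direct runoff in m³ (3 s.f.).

V ≈ 2.27 × 10^6 m³

Direct-runoff ordinates (Q − Q_b): 0.0, 9.0, 26.0, 45.0, 40.0, 35.0, 55.0, 0.0 m³/s.
ΣQ_DR = 210.0 m³/s.
With Δt = 3 h = 10800 s, V = ΣQ_DR · Δt = 210.0 × 10800 = 2.27 × 10^6 m³.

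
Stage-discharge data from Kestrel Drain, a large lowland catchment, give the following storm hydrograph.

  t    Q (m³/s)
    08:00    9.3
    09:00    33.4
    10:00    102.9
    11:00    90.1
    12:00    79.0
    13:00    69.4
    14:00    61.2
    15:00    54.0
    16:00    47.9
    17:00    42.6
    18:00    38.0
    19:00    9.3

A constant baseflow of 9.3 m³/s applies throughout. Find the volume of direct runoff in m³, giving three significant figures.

Direct-runoff ordinates (Q − Q_b): 0.0, 24.1, 93.6, 80.8, 69.7, 60.1, 51.9, 44.7, 38.6, 33.3, 28.7, 0.0 m³/s.
ΣQ_DR = 525.5 m³/s.
With Δt = 1 h = 3600 s, V = ΣQ_DR · Δt = 525.5 × 3600 = 1.89 × 10^6 m³.

V ≈ 1.89 × 10^6 m³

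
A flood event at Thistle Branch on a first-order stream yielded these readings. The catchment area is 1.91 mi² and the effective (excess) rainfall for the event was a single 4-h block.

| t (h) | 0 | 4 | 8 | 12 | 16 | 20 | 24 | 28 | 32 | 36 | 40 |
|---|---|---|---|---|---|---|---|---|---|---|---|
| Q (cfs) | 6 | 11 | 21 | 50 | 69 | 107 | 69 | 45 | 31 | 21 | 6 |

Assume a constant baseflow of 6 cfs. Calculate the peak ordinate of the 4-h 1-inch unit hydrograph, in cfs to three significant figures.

Direct runoff: 0.0, 5.0, 15.0, 44.0, 63.0, 101.0, 63.0, 39.0, 25.0, 15.0, 0.0 cfs; ΣQ_DR = 370.0 cfs, peak = 101.0 cfs.
Runoff depth d = ΣQ_DR·Δt / A = 370.0 × 14400 / (1.91 mi²) = 1.201 in.
The 1-inch UH is the DRH scaled by (1 in)/d, so U_p = 101.0 × 1/1.201 = 84.1 cfs.

U_p ≈ 84.1 cfs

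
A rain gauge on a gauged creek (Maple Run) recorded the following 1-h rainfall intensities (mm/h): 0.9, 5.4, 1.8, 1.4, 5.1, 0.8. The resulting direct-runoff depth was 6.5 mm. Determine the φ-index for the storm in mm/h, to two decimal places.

φ ≈ 2.00 mm/h

Only the 2 blocks with intensity above φ contribute runoff: 5.4, 5.1 mm/h.
Σ(I−φ)·Δt = d  ⇒  (5.4+5.1 − 2φ)·1 = 6.5
φ = (10.50 − 6.5/1) / 2 = 2.00 mm/h.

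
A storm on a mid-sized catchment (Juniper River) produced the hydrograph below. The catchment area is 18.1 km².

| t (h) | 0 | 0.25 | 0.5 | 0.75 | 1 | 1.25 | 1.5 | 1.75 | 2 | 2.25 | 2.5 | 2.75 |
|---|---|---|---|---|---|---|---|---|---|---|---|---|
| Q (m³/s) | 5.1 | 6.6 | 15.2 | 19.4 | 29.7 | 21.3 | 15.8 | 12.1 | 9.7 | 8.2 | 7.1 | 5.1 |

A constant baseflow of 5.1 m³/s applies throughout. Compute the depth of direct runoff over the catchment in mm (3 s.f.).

d ≈ 4.68 mm

Direct runoff: 0.0, 1.5, 10.1, 14.3, 24.6, 16.2, 10.7, 7.0, 4.6, 3.1, 2.0, 0.0 m³/s; ΣQ_DR = 94.10 m³/s.
V = ΣQ_DR · Δt = 94.10 × 900 s = 84690 m³.
Over A = 18.1 km², depth = V / A = 4.68 mm.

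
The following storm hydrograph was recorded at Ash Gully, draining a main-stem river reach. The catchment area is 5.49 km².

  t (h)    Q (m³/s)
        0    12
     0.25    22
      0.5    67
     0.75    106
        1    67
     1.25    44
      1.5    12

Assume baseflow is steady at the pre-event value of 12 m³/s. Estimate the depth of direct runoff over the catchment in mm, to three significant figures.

Direct runoff: 0.0, 10.0, 55.0, 94.0, 55.0, 32.0, 0.0 m³/s; ΣQ_DR = 246.0 m³/s.
V = ΣQ_DR · Δt = 246.0 × 900 s = 2.214 × 10^5 m³.
Over A = 5.49 km², depth = V / A = 40.3 mm.

d ≈ 40.3 mm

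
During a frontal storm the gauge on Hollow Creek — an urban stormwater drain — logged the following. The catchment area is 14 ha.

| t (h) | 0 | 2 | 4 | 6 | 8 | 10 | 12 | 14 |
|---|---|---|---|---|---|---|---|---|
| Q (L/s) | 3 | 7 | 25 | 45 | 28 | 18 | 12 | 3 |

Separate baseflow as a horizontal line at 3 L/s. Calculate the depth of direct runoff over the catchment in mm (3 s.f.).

d ≈ 6.02 mm

Direct runoff: 0.0, 4.0, 22.0, 42.0, 25.0, 15.0, 9.0, 0.0 L/s; ΣQ_DR = 117.0 L/s.
V = ΣQ_DR · Δt = 117.0 × 7200 s = 8.424 × 10^5 L.
Over A = 14 ha, depth = V / A = 6.02 mm.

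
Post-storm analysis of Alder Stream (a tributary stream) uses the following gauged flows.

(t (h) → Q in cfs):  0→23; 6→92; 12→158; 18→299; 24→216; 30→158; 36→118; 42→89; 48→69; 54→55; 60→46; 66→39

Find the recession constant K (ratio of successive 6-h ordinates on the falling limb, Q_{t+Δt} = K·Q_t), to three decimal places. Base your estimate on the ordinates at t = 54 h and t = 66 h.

K ≈ 0.842

Using the recession-limb readings at t = 54 h and t = 66 h: Q falls from 55 to 39 cfs over 2 intervals.
K = (Q₂/Q₁)^(1/2) = (39/55)^(1/2) = 0.842.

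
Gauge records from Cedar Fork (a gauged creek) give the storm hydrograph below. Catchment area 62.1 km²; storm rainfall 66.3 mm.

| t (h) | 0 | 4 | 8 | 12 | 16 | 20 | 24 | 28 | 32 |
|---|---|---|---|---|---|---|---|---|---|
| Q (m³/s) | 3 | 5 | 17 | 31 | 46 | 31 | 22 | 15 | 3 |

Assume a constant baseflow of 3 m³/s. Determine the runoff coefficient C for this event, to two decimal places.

ΣQ_DR = 146.0 m³/s; V = ΣQ_DR·Δt = 2.102 × 10^6 m³.
Runoff depth d = V / A = 33.86 mm.
C = d / P = 33.86 / 66.3 = 0.51.

C ≈ 0.51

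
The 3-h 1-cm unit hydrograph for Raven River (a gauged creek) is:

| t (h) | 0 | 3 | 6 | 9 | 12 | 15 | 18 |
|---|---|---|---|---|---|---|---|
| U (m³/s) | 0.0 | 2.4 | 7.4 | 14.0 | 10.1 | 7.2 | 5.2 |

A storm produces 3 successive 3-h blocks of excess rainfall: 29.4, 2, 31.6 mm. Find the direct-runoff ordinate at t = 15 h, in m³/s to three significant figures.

By discrete convolution, Q_j = Σ (P_i / 10 mm) · U_{j−i}.
At t = 15 h (j=5): Q = (29.4/10)·7.2 + (2/10)·10.1 + (31.6/10)·14.0 = 67.4 m³/s.

Q ≈ 67.4 m³/s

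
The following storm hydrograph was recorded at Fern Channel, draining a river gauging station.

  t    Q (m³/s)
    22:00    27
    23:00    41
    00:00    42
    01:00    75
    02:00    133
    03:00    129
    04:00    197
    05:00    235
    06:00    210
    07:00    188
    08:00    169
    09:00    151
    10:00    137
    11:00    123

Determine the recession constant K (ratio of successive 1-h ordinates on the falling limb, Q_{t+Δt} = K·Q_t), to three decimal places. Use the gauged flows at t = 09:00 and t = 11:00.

Using the recession-limb readings at t = 09:00 and t = 11:00: Q falls from 151 to 123 m³/s over 2 intervals.
K = (Q₂/Q₁)^(1/2) = (123/151)^(1/2) = 0.903.

K ≈ 0.903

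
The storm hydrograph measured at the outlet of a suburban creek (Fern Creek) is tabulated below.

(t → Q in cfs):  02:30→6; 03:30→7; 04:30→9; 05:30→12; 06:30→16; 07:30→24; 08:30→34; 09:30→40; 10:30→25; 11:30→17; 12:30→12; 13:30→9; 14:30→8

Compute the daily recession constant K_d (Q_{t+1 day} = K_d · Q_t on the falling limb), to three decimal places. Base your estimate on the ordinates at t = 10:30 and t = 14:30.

Between t = 10:30 and t = 14:30 the flow falls from 25 to 8 cfs over 4×1 h = 4 h.
Per-interval ratio K = (8/25)^(1/4) = 0.7521; K_d = K^(24/1) = 0.001.

K_d ≈ 0.001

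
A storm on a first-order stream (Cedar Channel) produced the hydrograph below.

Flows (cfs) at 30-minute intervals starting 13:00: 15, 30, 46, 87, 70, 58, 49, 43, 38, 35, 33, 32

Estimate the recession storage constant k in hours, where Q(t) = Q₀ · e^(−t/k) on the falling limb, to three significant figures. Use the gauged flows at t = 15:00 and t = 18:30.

k ≈ 4.47 h

On the falling limb, Q drops from 70 to 32 cfs between t = 15:00 and t = 18:30 (Δt = 3.5 h).
k = −Δt / ln(Q₂/Q₁) = −3.5 / ln(32/70) = 4.47 h.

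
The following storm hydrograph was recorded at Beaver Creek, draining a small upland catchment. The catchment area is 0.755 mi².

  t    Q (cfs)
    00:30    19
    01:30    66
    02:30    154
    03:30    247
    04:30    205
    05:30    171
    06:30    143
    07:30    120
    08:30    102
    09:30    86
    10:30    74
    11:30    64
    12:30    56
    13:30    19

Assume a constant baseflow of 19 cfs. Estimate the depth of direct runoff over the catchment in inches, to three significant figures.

Direct runoff: 0.0, 47.0, 135.0, 228.0, 186.0, 152.0, 124.0, 101.0, 83.0, 67.0, 55.0, 45.0, 37.0, 0.0 cfs; ΣQ_DR = 1260 cfs.
V = ΣQ_DR · Δt = 1260 × 3600 s = 4.536 × 10^6 ft³.
Over A = 0.755 mi², depth = V / A = 2.59 in.

d ≈ 2.59 in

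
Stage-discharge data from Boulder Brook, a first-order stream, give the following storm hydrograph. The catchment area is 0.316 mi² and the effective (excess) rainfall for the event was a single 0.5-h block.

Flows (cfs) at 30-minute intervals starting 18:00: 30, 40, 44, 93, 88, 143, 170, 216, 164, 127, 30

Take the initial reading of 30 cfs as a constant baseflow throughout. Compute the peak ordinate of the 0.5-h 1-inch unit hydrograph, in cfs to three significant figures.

U_p ≈ 93.1 cfs

Direct runoff: 0.0, 10.0, 14.0, 63.0, 58.0, 113.0, 140.0, 186.0, 134.0, 97.0, 0.0 cfs; ΣQ_DR = 815.0 cfs, peak = 186.0 cfs.
Runoff depth d = ΣQ_DR·Δt / A = 815.0 × 1800 / (0.316 mi²) = 1.998 in.
The 1-inch UH is the DRH scaled by (1 in)/d, so U_p = 186.0 × 1/1.998 = 93.1 cfs.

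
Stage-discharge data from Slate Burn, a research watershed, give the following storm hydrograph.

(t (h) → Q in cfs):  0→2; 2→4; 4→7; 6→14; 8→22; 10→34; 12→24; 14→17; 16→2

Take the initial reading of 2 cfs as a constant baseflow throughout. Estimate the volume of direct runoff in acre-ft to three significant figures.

V ≈ 17.9 acre-ft

Direct-runoff ordinates (Q − Q_b): 0.0, 2.0, 5.0, 12.0, 20.0, 32.0, 22.0, 15.0, 0.0 cfs.
ΣQ_DR = 108.0 cfs.
With Δt = 2 h = 7200 s, V = ΣQ_DR · Δt = 108.0 × 7200 = 7.78 × 10^5 ft³ = 17.9 acre-ft.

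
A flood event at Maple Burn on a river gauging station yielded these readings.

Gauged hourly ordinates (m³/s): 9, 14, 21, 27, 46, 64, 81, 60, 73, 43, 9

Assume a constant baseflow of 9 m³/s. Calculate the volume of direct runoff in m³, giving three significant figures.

V ≈ 1.25 × 10^6 m³

Direct-runoff ordinates (Q − Q_b): 0.0, 5.0, 12.0, 18.0, 37.0, 55.0, 72.0, 51.0, 64.0, 34.0, 0.0 m³/s.
ΣQ_DR = 348.0 m³/s.
With Δt = 1 h = 3600 s, V = ΣQ_DR · Δt = 348.0 × 3600 = 1.25 × 10^6 m³.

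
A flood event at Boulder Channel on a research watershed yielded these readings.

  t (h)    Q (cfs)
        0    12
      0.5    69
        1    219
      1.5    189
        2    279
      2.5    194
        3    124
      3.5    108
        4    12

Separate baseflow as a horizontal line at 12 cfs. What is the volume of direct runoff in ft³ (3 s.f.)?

Direct-runoff ordinates (Q − Q_b): 0.0, 57.0, 207.0, 177.0, 267.0, 182.0, 112.0, 96.0, 0.0 cfs.
ΣQ_DR = 1098 cfs.
With Δt = 0.5 h = 1800 s, V = ΣQ_DR · Δt = 1098 × 1800 = 1.98 × 10^6 ft³.

V ≈ 1.98 × 10^6 ft³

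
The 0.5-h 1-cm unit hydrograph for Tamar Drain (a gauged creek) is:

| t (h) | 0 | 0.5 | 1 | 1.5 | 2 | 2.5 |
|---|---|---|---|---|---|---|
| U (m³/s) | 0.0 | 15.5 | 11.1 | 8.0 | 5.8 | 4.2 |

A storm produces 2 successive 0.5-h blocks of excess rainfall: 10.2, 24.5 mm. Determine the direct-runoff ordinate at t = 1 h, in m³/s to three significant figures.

Q ≈ 49.3 m³/s

By discrete convolution, Q_j = Σ (P_i / 10 mm) · U_{j−i}.
At t = 1 h (j=2): Q = (10.2/10)·11.1 + (24.5/10)·15.5 = 49.3 m³/s.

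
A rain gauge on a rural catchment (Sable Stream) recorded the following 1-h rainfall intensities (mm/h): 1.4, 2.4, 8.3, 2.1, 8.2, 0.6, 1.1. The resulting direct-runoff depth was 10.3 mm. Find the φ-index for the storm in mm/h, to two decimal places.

Only the 2 blocks with intensity above φ contribute runoff: 8.3, 8.2 mm/h.
Σ(I−φ)·Δt = d  ⇒  (8.3+8.2 − 2φ)·1 = 10.3
φ = (16.50 − 10.3/1) / 2 = 3.10 mm/h.

φ ≈ 3.10 mm/h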